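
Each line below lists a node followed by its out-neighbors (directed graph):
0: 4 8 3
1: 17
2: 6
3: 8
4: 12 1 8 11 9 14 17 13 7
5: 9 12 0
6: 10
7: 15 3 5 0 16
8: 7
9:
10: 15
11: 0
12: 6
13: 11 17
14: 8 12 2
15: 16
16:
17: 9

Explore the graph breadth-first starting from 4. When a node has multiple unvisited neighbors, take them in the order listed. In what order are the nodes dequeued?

Visit 4; enqueue 12, 1, 8, 11, 9, 14, 17, 13, 7 → queue [12, 1, 8, 11, 9, 14, 17, 13, 7]
Visit 12; enqueue 6 → queue [1, 8, 11, 9, 14, 17, 13, 7, 6]
Visit 1 → queue [8, 11, 9, 14, 17, 13, 7, 6]
Visit 8 → queue [11, 9, 14, 17, 13, 7, 6]
Visit 11; enqueue 0 → queue [9, 14, 17, 13, 7, 6, 0]
Visit 9 → queue [14, 17, 13, 7, 6, 0]
Visit 14; enqueue 2 → queue [17, 13, 7, 6, 0, 2]
Visit 17 → queue [13, 7, 6, 0, 2]
Visit 13 → queue [7, 6, 0, 2]
Visit 7; enqueue 15, 3, 5, 16 → queue [6, 0, 2, 15, 3, 5, 16]
Visit 6; enqueue 10 → queue [0, 2, 15, 3, 5, 16, 10]
Visit 0 → queue [2, 15, 3, 5, 16, 10]
Visit 2 → queue [15, 3, 5, 16, 10]
Visit 15 → queue [3, 5, 16, 10]
Visit 3 → queue [5, 16, 10]
Visit 5 → queue [16, 10]
Visit 16 → queue [10]
Visit 10 → queue []

4 → 12 → 1 → 8 → 11 → 9 → 14 → 17 → 13 → 7 → 6 → 0 → 2 → 15 → 3 → 5 → 16 → 10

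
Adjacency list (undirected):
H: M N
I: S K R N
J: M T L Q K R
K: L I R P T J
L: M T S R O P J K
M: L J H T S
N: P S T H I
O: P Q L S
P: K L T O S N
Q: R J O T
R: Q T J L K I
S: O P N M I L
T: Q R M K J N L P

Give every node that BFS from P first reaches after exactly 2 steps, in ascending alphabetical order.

H, I, J, M, Q, R

Level 0: P
Level 1: K, L, N, O, S, T
Level 2: H, I, J, M, Q, R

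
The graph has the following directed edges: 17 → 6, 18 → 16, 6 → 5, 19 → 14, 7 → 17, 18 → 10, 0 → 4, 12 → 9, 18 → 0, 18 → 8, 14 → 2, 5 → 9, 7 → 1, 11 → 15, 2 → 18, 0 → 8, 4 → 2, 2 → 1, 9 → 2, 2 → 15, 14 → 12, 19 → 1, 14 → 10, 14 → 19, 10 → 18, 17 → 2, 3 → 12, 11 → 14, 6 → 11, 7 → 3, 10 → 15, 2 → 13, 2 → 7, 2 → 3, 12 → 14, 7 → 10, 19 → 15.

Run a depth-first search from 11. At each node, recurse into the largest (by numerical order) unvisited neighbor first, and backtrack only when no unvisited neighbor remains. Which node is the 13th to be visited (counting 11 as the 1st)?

Visit 11
11 → 15
11 → 14
14 → 19
19 → 1
14 → 12
12 → 9
9 → 2
2 → 18
18 → 16
18 → 10
18 → 8
18 → 0
0 → 4
2 → 13
2 → 7
7 → 17
17 → 6
6 → 5
7 → 3

Visit order: 11, 15, 14, 19, 1, 12, 9, 2, 18, 16, 10, 8, 0, 4, 13, 7, 17, 6, 5, 3

0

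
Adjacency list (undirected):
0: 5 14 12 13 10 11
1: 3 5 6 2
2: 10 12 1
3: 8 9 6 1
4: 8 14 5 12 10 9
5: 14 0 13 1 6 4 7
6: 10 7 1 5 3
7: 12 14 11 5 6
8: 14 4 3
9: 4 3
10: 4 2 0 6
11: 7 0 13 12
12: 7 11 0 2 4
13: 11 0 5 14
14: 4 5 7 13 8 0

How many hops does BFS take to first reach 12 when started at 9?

Level 0: 9
Level 1: 3, 4
Level 2: 1, 5, 6, 8, 10, 12, 14
Level 3: 0, 2, 7, 11, 13
12 first appears at level 2.

2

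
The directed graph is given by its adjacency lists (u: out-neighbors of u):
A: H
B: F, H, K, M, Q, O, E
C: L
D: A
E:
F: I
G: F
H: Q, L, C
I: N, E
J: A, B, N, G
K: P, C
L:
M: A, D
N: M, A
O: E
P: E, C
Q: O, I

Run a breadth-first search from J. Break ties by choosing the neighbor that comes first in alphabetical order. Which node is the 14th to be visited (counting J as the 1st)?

Visit J; enqueue A, B, G, N → queue [A, B, G, N]
Visit A; enqueue H → queue [B, G, N, H]
Visit B; enqueue E, F, K, M, O, Q → queue [G, N, H, E, F, K, M, O, Q]
Visit G → queue [N, H, E, F, K, M, O, Q]
Visit N → queue [H, E, F, K, M, O, Q]
Visit H; enqueue C, L → queue [E, F, K, M, O, Q, C, L]
Visit E → queue [F, K, M, O, Q, C, L]
Visit F; enqueue I → queue [K, M, O, Q, C, L, I]
Visit K; enqueue P → queue [M, O, Q, C, L, I, P]
Visit M; enqueue D → queue [O, Q, C, L, I, P, D]
Visit O → queue [Q, C, L, I, P, D]
Visit Q → queue [C, L, I, P, D]
Visit C → queue [L, I, P, D]
Visit L → queue [I, P, D]
Visit I → queue [P, D]
Visit P → queue [D]
Visit D → queue []

Visit order: J, A, B, G, N, H, E, F, K, M, O, Q, C, L, I, P, D

L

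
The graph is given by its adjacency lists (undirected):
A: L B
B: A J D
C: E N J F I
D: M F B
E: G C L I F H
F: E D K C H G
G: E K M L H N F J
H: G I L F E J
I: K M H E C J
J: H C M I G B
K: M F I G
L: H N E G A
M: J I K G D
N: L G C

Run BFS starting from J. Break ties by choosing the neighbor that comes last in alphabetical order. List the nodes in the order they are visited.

J, M, I, H, G, C, B, K, D, E, L, F, N, A

Visit J; enqueue M, I, H, G, C, B → queue [M, I, H, G, C, B]
Visit M; enqueue K, D → queue [I, H, G, C, B, K, D]
Visit I; enqueue E → queue [H, G, C, B, K, D, E]
Visit H; enqueue L, F → queue [G, C, B, K, D, E, L, F]
Visit G; enqueue N → queue [C, B, K, D, E, L, F, N]
Visit C → queue [B, K, D, E, L, F, N]
Visit B; enqueue A → queue [K, D, E, L, F, N, A]
Visit K → queue [D, E, L, F, N, A]
Visit D → queue [E, L, F, N, A]
Visit E → queue [L, F, N, A]
Visit L → queue [F, N, A]
Visit F → queue [N, A]
Visit N → queue [A]
Visit A → queue []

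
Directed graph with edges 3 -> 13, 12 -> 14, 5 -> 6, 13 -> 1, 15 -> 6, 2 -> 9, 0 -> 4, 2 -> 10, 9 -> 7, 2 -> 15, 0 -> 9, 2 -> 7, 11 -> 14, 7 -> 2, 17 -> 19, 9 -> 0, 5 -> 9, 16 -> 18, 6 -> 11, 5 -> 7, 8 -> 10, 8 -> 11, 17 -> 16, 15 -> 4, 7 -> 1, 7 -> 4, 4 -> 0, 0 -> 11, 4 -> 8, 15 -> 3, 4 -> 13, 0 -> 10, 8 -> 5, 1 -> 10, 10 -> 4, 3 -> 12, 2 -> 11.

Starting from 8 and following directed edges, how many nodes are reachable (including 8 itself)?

BFS from 8 visits: 8, 5, 10, 11, 6, 7, 9, 4, 14, 1, 2, 0, 13, 15, 3, 12
Reachable nodes: 16 of 20 total.

16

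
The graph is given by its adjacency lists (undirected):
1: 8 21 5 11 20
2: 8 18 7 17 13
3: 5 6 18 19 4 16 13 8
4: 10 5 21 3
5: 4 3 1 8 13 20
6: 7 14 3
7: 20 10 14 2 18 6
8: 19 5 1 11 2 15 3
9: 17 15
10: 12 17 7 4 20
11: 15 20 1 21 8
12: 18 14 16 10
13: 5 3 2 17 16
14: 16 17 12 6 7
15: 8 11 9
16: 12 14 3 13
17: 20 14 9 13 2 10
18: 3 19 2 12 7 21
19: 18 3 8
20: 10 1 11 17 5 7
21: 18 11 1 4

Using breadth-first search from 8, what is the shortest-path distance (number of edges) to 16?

2

Level 0: 8
Level 1: 1, 2, 3, 5, 11, 15, 19
Level 2: 4, 6, 7, 9, 13, 16, 17, 18, 20, 21
Level 3: 10, 12, 14
16 first appears at level 2.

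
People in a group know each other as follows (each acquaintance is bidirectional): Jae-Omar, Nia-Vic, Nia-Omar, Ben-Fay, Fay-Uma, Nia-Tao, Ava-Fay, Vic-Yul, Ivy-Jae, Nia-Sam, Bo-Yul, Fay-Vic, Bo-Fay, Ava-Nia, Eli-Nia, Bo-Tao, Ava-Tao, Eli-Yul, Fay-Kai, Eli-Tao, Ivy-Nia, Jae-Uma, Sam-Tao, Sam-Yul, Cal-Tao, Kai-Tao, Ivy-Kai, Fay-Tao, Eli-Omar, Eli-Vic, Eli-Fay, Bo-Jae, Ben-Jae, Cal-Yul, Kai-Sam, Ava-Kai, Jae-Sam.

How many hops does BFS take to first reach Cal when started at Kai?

2

Level 0: Kai
Level 1: Ava, Fay, Ivy, Sam, Tao
Level 2: Ben, Bo, Cal, Eli, Jae, Nia, Uma, Vic, Yul
Level 3: Omar
Cal first appears at level 2.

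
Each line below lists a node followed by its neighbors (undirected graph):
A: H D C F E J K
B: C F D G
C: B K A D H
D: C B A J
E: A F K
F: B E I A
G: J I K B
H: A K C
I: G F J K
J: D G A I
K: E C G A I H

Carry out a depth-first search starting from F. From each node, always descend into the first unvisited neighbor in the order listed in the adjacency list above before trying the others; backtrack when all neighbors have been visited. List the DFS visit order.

Visit F
F → B
B → C
C → K
K → E
E → A
A → H
A → D
D → J
J → G
G → I

F → B → C → K → E → A → H → D → J → G → I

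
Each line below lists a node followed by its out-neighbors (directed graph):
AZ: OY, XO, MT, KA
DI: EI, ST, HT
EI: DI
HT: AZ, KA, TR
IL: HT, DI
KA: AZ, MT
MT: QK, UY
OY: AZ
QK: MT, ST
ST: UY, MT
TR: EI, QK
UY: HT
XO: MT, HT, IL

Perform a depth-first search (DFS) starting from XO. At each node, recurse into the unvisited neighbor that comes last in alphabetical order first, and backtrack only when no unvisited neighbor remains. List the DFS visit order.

Visit XO
XO → MT
MT → UY
UY → HT
HT → TR
TR → QK
QK → ST
TR → EI
EI → DI
HT → KA
KA → AZ
AZ → OY
XO → IL

XO -> MT -> UY -> HT -> TR -> QK -> ST -> EI -> DI -> KA -> AZ -> OY -> IL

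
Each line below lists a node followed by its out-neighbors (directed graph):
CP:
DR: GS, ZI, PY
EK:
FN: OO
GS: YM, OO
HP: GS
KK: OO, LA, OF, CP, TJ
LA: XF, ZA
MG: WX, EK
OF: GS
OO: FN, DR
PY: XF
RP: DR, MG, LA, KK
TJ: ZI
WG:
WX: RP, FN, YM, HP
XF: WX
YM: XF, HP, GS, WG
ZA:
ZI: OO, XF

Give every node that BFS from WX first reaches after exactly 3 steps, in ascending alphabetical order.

CP, EK, OF, PY, TJ, ZA, ZI

Level 0: WX
Level 1: FN, HP, RP, YM
Level 2: DR, GS, KK, LA, MG, OO, WG, XF
Level 3: CP, EK, OF, PY, TJ, ZA, ZI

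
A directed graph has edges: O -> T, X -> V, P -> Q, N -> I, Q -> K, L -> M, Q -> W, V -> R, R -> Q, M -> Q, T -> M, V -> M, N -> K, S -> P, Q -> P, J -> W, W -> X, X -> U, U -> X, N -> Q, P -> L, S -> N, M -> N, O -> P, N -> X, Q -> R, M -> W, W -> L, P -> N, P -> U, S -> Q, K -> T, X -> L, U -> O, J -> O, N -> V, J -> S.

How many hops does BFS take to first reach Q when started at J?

2

Level 0: J
Level 1: O, S, W
Level 2: L, N, P, Q, T, X
Level 3: I, K, M, R, U, V
Q first appears at level 2.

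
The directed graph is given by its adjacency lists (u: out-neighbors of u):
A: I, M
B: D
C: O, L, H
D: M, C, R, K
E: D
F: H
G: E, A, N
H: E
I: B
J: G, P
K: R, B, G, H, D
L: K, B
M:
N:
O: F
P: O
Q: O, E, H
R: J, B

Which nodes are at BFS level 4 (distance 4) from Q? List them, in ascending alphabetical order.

Level 0: Q
Level 1: E, H, O
Level 2: D, F
Level 3: C, K, M, R
Level 4: B, G, J, L
Level 5: A, N, P
Level 6: I

B, G, J, L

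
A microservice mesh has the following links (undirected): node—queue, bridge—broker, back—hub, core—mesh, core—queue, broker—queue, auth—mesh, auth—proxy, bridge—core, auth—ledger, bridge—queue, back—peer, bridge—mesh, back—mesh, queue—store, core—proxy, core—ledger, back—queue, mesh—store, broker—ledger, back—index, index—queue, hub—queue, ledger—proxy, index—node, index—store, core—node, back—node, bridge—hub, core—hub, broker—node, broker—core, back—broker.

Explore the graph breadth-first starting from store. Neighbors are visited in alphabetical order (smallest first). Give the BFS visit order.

store, index, mesh, queue, back, node, auth, bridge, core, broker, hub, peer, ledger, proxy

Visit store; enqueue index, mesh, queue → queue [index, mesh, queue]
Visit index; enqueue back, node → queue [mesh, queue, back, node]
Visit mesh; enqueue auth, bridge, core → queue [queue, back, node, auth, bridge, core]
Visit queue; enqueue broker, hub → queue [back, node, auth, bridge, core, broker, hub]
Visit back; enqueue peer → queue [node, auth, bridge, core, broker, hub, peer]
Visit node → queue [auth, bridge, core, broker, hub, peer]
Visit auth; enqueue ledger, proxy → queue [bridge, core, broker, hub, peer, ledger, proxy]
Visit bridge → queue [core, broker, hub, peer, ledger, proxy]
Visit core → queue [broker, hub, peer, ledger, proxy]
Visit broker → queue [hub, peer, ledger, proxy]
Visit hub → queue [peer, ledger, proxy]
Visit peer → queue [ledger, proxy]
Visit ledger → queue [proxy]
Visit proxy → queue []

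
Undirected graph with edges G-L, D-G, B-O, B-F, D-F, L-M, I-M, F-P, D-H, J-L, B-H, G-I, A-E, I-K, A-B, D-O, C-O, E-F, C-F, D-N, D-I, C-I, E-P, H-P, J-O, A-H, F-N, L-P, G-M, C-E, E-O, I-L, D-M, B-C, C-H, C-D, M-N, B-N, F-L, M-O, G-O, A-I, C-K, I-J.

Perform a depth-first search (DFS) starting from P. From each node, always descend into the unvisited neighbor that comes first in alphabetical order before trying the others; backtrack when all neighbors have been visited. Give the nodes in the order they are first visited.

Visit P
P → E
E → A
A → B
B → C
C → D
D → F
F → L
L → G
G → I
I → J
J → O
O → M
M → N
I → K
D → H

P E A B C D F L G I J O M N K H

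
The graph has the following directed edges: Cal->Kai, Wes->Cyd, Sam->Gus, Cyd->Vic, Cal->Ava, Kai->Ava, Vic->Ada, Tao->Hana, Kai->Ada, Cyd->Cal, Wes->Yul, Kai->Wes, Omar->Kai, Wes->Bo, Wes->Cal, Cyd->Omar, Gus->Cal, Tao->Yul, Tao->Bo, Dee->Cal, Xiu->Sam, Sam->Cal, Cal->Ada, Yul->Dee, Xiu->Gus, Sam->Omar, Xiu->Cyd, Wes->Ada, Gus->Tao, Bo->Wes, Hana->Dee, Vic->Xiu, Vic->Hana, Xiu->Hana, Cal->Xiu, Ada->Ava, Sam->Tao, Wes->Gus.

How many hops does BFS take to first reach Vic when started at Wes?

Level 0: Wes
Level 1: Ada, Bo, Cal, Cyd, Gus, Yul
Level 2: Ava, Dee, Kai, Omar, Tao, Vic, Xiu
Level 3: Hana, Sam
Vic first appears at level 2.

2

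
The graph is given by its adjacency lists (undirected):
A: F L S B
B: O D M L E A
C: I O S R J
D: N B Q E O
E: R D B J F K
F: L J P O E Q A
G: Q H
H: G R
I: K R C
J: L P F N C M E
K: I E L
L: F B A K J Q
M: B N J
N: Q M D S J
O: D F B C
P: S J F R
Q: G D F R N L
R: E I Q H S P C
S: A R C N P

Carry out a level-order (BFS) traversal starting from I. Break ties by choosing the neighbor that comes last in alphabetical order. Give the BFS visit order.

I, R, K, C, S, Q, P, H, E, L, O, J, N, A, G, F, D, B, M

Visit I; enqueue R, K, C → queue [R, K, C]
Visit R; enqueue S, Q, P, H, E → queue [K, C, S, Q, P, H, E]
Visit K; enqueue L → queue [C, S, Q, P, H, E, L]
Visit C; enqueue O, J → queue [S, Q, P, H, E, L, O, J]
Visit S; enqueue N, A → queue [Q, P, H, E, L, O, J, N, A]
Visit Q; enqueue G, F, D → queue [P, H, E, L, O, J, N, A, G, F, D]
Visit P → queue [H, E, L, O, J, N, A, G, F, D]
Visit H → queue [E, L, O, J, N, A, G, F, D]
Visit E; enqueue B → queue [L, O, J, N, A, G, F, D, B]
Visit L → queue [O, J, N, A, G, F, D, B]
Visit O → queue [J, N, A, G, F, D, B]
Visit J; enqueue M → queue [N, A, G, F, D, B, M]
Visit N → queue [A, G, F, D, B, M]
Visit A → queue [G, F, D, B, M]
Visit G → queue [F, D, B, M]
Visit F → queue [D, B, M]
Visit D → queue [B, M]
Visit B → queue [M]
Visit M → queue []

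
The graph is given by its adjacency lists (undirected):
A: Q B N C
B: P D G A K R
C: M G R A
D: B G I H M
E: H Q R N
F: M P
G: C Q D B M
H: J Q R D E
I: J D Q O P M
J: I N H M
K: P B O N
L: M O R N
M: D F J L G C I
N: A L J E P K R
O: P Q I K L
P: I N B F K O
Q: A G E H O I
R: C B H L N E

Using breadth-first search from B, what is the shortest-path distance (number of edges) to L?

Level 0: B
Level 1: A, D, G, K, P, R
Level 2: C, E, F, H, I, L, M, N, O, Q
Level 3: J
L first appears at level 2.

2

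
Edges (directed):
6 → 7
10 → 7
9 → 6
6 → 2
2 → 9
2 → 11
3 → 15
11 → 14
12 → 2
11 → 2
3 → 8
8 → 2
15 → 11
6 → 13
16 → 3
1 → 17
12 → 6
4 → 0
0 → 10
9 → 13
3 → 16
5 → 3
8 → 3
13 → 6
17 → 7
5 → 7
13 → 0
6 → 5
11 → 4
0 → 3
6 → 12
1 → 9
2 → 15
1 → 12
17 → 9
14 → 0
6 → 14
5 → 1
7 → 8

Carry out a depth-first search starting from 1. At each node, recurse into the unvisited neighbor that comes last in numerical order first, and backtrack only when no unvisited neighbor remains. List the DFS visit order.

Visit 1
1 → 17
17 → 9
9 → 13
13 → 6
6 → 14
14 → 0
0 → 10
10 → 7
7 → 8
8 → 3
3 → 16
3 → 15
15 → 11
11 → 4
11 → 2
6 → 12
6 → 5

1 -> 17 -> 9 -> 13 -> 6 -> 14 -> 0 -> 10 -> 7 -> 8 -> 3 -> 16 -> 15 -> 11 -> 4 -> 2 -> 12 -> 5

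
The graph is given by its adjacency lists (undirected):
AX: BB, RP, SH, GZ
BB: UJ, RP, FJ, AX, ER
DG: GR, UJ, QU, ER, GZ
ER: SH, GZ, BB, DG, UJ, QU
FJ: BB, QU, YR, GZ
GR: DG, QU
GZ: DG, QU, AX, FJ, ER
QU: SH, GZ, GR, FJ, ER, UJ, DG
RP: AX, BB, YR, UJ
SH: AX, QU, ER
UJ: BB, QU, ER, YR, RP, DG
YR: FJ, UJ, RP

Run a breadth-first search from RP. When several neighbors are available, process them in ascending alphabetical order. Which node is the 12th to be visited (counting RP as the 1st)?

GR

Visit RP; enqueue AX, BB, UJ, YR → queue [AX, BB, UJ, YR]
Visit AX; enqueue GZ, SH → queue [BB, UJ, YR, GZ, SH]
Visit BB; enqueue ER, FJ → queue [UJ, YR, GZ, SH, ER, FJ]
Visit UJ; enqueue DG, QU → queue [YR, GZ, SH, ER, FJ, DG, QU]
Visit YR → queue [GZ, SH, ER, FJ, DG, QU]
Visit GZ → queue [SH, ER, FJ, DG, QU]
Visit SH → queue [ER, FJ, DG, QU]
Visit ER → queue [FJ, DG, QU]
Visit FJ → queue [DG, QU]
Visit DG; enqueue GR → queue [QU, GR]
Visit QU → queue [GR]
Visit GR → queue []

Visit order: RP, AX, BB, UJ, YR, GZ, SH, ER, FJ, DG, QU, GR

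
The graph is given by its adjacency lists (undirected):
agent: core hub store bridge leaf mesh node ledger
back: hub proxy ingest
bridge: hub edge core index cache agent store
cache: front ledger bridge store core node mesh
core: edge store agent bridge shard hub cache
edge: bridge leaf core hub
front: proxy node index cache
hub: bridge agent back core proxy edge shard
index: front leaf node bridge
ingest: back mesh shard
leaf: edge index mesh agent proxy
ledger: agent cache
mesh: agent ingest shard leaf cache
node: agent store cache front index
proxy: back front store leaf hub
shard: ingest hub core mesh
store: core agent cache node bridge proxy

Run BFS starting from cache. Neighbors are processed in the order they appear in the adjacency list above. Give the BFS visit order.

Visit cache; enqueue front, ledger, bridge, store, core, node, mesh → queue [front, ledger, bridge, store, core, node, mesh]
Visit front; enqueue proxy, index → queue [ledger, bridge, store, core, node, mesh, proxy, index]
Visit ledger; enqueue agent → queue [bridge, store, core, node, mesh, proxy, index, agent]
Visit bridge; enqueue hub, edge → queue [store, core, node, mesh, proxy, index, agent, hub, edge]
Visit store → queue [core, node, mesh, proxy, index, agent, hub, edge]
Visit core; enqueue shard → queue [node, mesh, proxy, index, agent, hub, edge, shard]
Visit node → queue [mesh, proxy, index, agent, hub, edge, shard]
Visit mesh; enqueue ingest, leaf → queue [proxy, index, agent, hub, edge, shard, ingest, leaf]
Visit proxy; enqueue back → queue [index, agent, hub, edge, shard, ingest, leaf, back]
Visit index → queue [agent, hub, edge, shard, ingest, leaf, back]
Visit agent → queue [hub, edge, shard, ingest, leaf, back]
Visit hub → queue [edge, shard, ingest, leaf, back]
Visit edge → queue [shard, ingest, leaf, back]
Visit shard → queue [ingest, leaf, back]
Visit ingest → queue [leaf, back]
Visit leaf → queue [back]
Visit back → queue []

cache → front → ledger → bridge → store → core → node → mesh → proxy → index → agent → hub → edge → shard → ingest → leaf → back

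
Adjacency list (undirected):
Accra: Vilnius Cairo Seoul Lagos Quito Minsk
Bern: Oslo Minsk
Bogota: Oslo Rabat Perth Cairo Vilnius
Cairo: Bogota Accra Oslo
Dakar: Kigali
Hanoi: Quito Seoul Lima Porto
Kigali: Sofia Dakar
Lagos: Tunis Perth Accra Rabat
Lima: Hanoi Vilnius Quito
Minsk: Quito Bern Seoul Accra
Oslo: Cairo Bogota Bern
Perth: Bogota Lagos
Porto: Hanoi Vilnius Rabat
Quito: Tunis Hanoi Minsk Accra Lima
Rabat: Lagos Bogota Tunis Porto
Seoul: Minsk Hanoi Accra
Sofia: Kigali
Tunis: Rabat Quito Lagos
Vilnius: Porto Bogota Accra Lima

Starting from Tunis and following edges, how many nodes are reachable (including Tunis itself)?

BFS from Tunis visits: Tunis, Rabat, Quito, Lagos, Bogota, Porto, Hanoi, Minsk, Accra, Lima, Perth, Oslo, Cairo, Vilnius, Seoul, Bern
Reachable nodes: 16 of 19 total.

16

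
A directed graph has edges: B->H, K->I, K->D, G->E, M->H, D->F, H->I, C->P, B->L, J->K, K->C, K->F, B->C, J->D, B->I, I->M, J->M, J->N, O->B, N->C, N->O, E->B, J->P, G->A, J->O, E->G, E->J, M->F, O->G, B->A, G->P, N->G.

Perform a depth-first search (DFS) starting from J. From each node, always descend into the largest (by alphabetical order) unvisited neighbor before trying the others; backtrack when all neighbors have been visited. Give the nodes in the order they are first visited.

J P O G E B L I M H F C A N K D

Visit J
J → P
J → O
O → G
G → E
E → B
B → L
B → I
I → M
M → H
M → F
B → C
B → A
J → N
J → K
K → D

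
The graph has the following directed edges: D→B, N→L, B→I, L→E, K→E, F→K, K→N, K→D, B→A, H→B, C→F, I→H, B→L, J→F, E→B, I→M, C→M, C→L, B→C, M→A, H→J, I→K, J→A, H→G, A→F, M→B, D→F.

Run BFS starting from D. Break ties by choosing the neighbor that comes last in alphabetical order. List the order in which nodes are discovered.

D, F, B, K, L, I, C, A, N, E, M, H, J, G

Visit D; enqueue F, B → queue [F, B]
Visit F; enqueue K → queue [B, K]
Visit B; enqueue L, I, C, A → queue [K, L, I, C, A]
Visit K; enqueue N, E → queue [L, I, C, A, N, E]
Visit L → queue [I, C, A, N, E]
Visit I; enqueue M, H → queue [C, A, N, E, M, H]
Visit C → queue [A, N, E, M, H]
Visit A → queue [N, E, M, H]
Visit N → queue [E, M, H]
Visit E → queue [M, H]
Visit M → queue [H]
Visit H; enqueue J, G → queue [J, G]
Visit J → queue [G]
Visit G → queue []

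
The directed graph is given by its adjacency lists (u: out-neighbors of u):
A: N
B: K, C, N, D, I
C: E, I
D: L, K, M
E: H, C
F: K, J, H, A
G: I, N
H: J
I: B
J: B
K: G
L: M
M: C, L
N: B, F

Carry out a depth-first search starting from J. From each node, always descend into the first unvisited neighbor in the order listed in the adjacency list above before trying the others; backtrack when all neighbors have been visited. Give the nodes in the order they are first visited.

J -> B -> K -> G -> I -> N -> F -> H -> A -> C -> E -> D -> L -> M

Visit J
J → B
B → K
K → G
G → I
G → N
N → F
F → H
F → A
B → C
C → E
B → D
D → L
L → M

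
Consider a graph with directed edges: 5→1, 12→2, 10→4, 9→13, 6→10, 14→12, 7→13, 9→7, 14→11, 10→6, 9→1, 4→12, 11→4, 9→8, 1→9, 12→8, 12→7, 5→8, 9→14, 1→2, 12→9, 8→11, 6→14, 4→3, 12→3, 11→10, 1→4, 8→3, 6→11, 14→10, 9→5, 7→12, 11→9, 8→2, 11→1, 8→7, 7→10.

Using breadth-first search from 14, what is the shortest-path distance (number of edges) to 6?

Level 0: 14
Level 1: 10, 11, 12
Level 2: 1, 2, 3, 4, 6, 7, 8, 9
Level 3: 5, 13
6 first appears at level 2.

2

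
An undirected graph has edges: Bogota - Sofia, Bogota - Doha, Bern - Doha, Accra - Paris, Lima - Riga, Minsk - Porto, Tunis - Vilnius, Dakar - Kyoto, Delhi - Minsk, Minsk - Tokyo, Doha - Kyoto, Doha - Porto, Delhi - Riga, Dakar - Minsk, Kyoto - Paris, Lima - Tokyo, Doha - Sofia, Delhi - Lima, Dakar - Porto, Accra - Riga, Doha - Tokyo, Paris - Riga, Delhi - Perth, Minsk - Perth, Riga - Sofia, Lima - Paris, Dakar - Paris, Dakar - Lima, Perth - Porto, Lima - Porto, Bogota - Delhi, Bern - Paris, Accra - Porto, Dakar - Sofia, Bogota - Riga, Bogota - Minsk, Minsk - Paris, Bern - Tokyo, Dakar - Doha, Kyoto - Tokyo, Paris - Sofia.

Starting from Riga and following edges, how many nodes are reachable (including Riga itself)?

BFS from Riga visits: Riga, Accra, Bogota, Delhi, Lima, Paris, Sofia, Porto, Doha, Minsk, Perth, Dakar, Tokyo, Bern, Kyoto
Reachable nodes: 15 of 17 total.

15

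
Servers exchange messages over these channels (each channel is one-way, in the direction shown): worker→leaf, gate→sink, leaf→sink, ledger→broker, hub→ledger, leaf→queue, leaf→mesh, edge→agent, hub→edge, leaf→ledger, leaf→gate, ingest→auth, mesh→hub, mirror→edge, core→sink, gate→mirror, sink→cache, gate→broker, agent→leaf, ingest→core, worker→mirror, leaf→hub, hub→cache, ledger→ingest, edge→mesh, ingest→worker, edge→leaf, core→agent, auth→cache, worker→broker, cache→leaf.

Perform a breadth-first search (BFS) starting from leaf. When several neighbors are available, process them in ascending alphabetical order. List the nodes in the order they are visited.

leaf gate hub ledger mesh queue sink broker mirror cache edge ingest agent auth core worker

Visit leaf; enqueue gate, hub, ledger, mesh, queue, sink → queue [gate, hub, ledger, mesh, queue, sink]
Visit gate; enqueue broker, mirror → queue [hub, ledger, mesh, queue, sink, broker, mirror]
Visit hub; enqueue cache, edge → queue [ledger, mesh, queue, sink, broker, mirror, cache, edge]
Visit ledger; enqueue ingest → queue [mesh, queue, sink, broker, mirror, cache, edge, ingest]
Visit mesh → queue [queue, sink, broker, mirror, cache, edge, ingest]
Visit queue → queue [sink, broker, mirror, cache, edge, ingest]
Visit sink → queue [broker, mirror, cache, edge, ingest]
Visit broker → queue [mirror, cache, edge, ingest]
Visit mirror → queue [cache, edge, ingest]
Visit cache → queue [edge, ingest]
Visit edge; enqueue agent → queue [ingest, agent]
Visit ingest; enqueue auth, core, worker → queue [agent, auth, core, worker]
Visit agent → queue [auth, core, worker]
Visit auth → queue [core, worker]
Visit core → queue [worker]
Visit worker → queue []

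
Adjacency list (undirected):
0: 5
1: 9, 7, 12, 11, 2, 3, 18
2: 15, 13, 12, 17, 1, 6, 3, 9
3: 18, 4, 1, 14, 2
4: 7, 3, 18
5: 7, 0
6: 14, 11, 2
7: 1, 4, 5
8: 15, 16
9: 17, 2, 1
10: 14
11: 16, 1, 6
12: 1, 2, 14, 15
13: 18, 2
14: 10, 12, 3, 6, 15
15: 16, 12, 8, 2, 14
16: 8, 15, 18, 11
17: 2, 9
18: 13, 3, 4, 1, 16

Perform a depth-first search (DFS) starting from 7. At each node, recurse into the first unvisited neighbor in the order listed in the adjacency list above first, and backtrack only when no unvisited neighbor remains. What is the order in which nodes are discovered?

Visit 7
7 → 1
1 → 9
9 → 17
17 → 2
2 → 15
15 → 16
16 → 8
16 → 18
18 → 13
18 → 3
3 → 4
3 → 14
14 → 10
14 → 12
14 → 6
6 → 11
7 → 5
5 → 0

7 → 1 → 9 → 17 → 2 → 15 → 16 → 8 → 18 → 13 → 3 → 4 → 14 → 10 → 12 → 6 → 11 → 5 → 0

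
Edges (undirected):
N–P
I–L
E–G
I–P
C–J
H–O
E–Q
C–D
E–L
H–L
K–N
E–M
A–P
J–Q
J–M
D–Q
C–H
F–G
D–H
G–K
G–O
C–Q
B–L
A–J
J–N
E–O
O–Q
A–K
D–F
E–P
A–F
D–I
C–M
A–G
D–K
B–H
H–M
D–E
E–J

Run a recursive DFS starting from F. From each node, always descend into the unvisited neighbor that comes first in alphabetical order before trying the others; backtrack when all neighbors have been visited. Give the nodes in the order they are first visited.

F A G E D C H B L I P N J M Q O K

Visit F
F → A
A → G
G → E
E → D
D → C
C → H
H → B
B → L
L → I
I → P
P → N
N → J
J → M
J → Q
Q → O
N → K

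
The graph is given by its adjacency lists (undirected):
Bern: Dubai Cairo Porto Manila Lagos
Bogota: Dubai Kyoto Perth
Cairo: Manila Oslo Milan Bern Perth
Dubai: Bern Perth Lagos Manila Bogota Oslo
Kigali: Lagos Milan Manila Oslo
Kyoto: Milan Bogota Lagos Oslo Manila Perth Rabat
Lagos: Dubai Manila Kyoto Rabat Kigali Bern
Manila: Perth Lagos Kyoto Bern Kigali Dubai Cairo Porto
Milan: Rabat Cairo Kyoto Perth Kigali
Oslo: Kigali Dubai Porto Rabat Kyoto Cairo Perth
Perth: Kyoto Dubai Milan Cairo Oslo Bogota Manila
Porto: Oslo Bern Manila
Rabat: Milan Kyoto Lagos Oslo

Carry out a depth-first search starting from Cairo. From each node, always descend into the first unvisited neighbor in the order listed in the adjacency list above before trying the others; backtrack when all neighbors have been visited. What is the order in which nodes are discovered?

Cairo -> Manila -> Perth -> Kyoto -> Milan -> Rabat -> Lagos -> Dubai -> Bern -> Porto -> Oslo -> Kigali -> Bogota

Visit Cairo
Cairo → Manila
Manila → Perth
Perth → Kyoto
Kyoto → Milan
Milan → Rabat
Rabat → Lagos
Lagos → Dubai
Dubai → Bern
Bern → Porto
Porto → Oslo
Oslo → Kigali
Dubai → Bogota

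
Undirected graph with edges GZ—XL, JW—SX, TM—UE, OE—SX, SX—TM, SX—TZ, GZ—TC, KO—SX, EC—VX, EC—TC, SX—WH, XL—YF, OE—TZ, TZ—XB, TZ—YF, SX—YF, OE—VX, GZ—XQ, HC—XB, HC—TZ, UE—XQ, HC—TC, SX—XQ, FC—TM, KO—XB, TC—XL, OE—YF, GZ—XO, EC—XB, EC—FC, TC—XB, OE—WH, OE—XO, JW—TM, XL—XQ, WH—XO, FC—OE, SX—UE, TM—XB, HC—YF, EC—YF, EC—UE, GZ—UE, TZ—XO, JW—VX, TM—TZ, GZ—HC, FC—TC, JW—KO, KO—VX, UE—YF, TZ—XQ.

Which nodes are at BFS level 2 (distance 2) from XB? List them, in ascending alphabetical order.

FC, GZ, JW, OE, SX, UE, VX, XL, XO, XQ, YF

Level 0: XB
Level 1: EC, HC, KO, TC, TM, TZ
Level 2: FC, GZ, JW, OE, SX, UE, VX, XL, XO, XQ, YF
Level 3: WH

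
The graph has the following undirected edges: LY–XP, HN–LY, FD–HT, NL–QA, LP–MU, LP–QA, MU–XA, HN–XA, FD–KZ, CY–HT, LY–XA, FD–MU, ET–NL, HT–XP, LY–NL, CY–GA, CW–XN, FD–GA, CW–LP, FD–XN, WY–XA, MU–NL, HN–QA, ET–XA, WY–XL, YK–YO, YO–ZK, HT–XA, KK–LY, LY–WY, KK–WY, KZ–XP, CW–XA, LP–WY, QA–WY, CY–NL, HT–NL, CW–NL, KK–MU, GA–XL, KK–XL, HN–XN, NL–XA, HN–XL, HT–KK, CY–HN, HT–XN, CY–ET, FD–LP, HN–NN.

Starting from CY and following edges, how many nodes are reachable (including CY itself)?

20

BFS from CY visits: CY, ET, GA, HN, HT, NL, XA, FD, XL, LY, NN, QA, XN, KK, XP, CW, MU, WY, KZ, LP
Reachable nodes: 20 of 23 total.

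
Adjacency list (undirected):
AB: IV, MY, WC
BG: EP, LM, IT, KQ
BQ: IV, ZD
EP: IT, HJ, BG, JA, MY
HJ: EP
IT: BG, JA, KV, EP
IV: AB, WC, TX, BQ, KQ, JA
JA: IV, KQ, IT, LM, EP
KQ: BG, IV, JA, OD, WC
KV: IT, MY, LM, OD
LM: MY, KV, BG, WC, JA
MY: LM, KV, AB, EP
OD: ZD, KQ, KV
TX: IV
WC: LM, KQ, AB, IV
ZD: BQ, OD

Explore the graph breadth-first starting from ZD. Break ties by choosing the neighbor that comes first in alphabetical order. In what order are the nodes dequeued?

ZD -> BQ -> OD -> IV -> KQ -> KV -> AB -> JA -> TX -> WC -> BG -> IT -> LM -> MY -> EP -> HJ

Visit ZD; enqueue BQ, OD → queue [BQ, OD]
Visit BQ; enqueue IV → queue [OD, IV]
Visit OD; enqueue KQ, KV → queue [IV, KQ, KV]
Visit IV; enqueue AB, JA, TX, WC → queue [KQ, KV, AB, JA, TX, WC]
Visit KQ; enqueue BG → queue [KV, AB, JA, TX, WC, BG]
Visit KV; enqueue IT, LM, MY → queue [AB, JA, TX, WC, BG, IT, LM, MY]
Visit AB → queue [JA, TX, WC, BG, IT, LM, MY]
Visit JA; enqueue EP → queue [TX, WC, BG, IT, LM, MY, EP]
Visit TX → queue [WC, BG, IT, LM, MY, EP]
Visit WC → queue [BG, IT, LM, MY, EP]
Visit BG → queue [IT, LM, MY, EP]
Visit IT → queue [LM, MY, EP]
Visit LM → queue [MY, EP]
Visit MY → queue [EP]
Visit EP; enqueue HJ → queue [HJ]
Visit HJ → queue []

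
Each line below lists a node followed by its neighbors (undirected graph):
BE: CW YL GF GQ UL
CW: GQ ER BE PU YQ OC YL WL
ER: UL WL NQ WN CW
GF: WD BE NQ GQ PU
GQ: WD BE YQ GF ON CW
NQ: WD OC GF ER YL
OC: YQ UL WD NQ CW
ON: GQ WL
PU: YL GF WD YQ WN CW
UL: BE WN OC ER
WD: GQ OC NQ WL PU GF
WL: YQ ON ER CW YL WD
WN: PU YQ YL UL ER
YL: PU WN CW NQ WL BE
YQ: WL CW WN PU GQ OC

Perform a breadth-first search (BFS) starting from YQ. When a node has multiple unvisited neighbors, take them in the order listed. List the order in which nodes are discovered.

YQ, WL, CW, WN, PU, GQ, OC, ON, ER, YL, WD, BE, UL, GF, NQ

Visit YQ; enqueue WL, CW, WN, PU, GQ, OC → queue [WL, CW, WN, PU, GQ, OC]
Visit WL; enqueue ON, ER, YL, WD → queue [CW, WN, PU, GQ, OC, ON, ER, YL, WD]
Visit CW; enqueue BE → queue [WN, PU, GQ, OC, ON, ER, YL, WD, BE]
Visit WN; enqueue UL → queue [PU, GQ, OC, ON, ER, YL, WD, BE, UL]
Visit PU; enqueue GF → queue [GQ, OC, ON, ER, YL, WD, BE, UL, GF]
Visit GQ → queue [OC, ON, ER, YL, WD, BE, UL, GF]
Visit OC; enqueue NQ → queue [ON, ER, YL, WD, BE, UL, GF, NQ]
Visit ON → queue [ER, YL, WD, BE, UL, GF, NQ]
Visit ER → queue [YL, WD, BE, UL, GF, NQ]
Visit YL → queue [WD, BE, UL, GF, NQ]
Visit WD → queue [BE, UL, GF, NQ]
Visit BE → queue [UL, GF, NQ]
Visit UL → queue [GF, NQ]
Visit GF → queue [NQ]
Visit NQ → queue []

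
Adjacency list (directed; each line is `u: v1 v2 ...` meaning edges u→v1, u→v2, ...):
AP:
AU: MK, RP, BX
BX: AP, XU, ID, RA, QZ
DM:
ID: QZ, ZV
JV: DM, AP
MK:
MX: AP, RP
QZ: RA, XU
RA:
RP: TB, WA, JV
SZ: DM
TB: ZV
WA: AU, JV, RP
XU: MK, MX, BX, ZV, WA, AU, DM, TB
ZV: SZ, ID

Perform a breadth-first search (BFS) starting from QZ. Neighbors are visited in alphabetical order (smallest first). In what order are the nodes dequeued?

Visit QZ; enqueue RA, XU → queue [RA, XU]
Visit RA → queue [XU]
Visit XU; enqueue AU, BX, DM, MK, MX, TB, WA, ZV → queue [AU, BX, DM, MK, MX, TB, WA, ZV]
Visit AU; enqueue RP → queue [BX, DM, MK, MX, TB, WA, ZV, RP]
Visit BX; enqueue AP, ID → queue [DM, MK, MX, TB, WA, ZV, RP, AP, ID]
Visit DM → queue [MK, MX, TB, WA, ZV, RP, AP, ID]
Visit MK → queue [MX, TB, WA, ZV, RP, AP, ID]
Visit MX → queue [TB, WA, ZV, RP, AP, ID]
Visit TB → queue [WA, ZV, RP, AP, ID]
Visit WA; enqueue JV → queue [ZV, RP, AP, ID, JV]
Visit ZV; enqueue SZ → queue [RP, AP, ID, JV, SZ]
Visit RP → queue [AP, ID, JV, SZ]
Visit AP → queue [ID, JV, SZ]
Visit ID → queue [JV, SZ]
Visit JV → queue [SZ]
Visit SZ → queue []

QZ -> RA -> XU -> AU -> BX -> DM -> MK -> MX -> TB -> WA -> ZV -> RP -> AP -> ID -> JV -> SZ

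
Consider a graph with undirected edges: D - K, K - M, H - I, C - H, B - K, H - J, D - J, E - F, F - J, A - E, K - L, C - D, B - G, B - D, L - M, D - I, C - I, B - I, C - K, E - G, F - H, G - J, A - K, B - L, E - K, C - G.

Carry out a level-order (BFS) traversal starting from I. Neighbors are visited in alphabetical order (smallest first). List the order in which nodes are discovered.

Visit I; enqueue B, C, D, H → queue [B, C, D, H]
Visit B; enqueue G, K, L → queue [C, D, H, G, K, L]
Visit C → queue [D, H, G, K, L]
Visit D; enqueue J → queue [H, G, K, L, J]
Visit H; enqueue F → queue [G, K, L, J, F]
Visit G; enqueue E → queue [K, L, J, F, E]
Visit K; enqueue A, M → queue [L, J, F, E, A, M]
Visit L → queue [J, F, E, A, M]
Visit J → queue [F, E, A, M]
Visit F → queue [E, A, M]
Visit E → queue [A, M]
Visit A → queue [M]
Visit M → queue []

I, B, C, D, H, G, K, L, J, F, E, A, M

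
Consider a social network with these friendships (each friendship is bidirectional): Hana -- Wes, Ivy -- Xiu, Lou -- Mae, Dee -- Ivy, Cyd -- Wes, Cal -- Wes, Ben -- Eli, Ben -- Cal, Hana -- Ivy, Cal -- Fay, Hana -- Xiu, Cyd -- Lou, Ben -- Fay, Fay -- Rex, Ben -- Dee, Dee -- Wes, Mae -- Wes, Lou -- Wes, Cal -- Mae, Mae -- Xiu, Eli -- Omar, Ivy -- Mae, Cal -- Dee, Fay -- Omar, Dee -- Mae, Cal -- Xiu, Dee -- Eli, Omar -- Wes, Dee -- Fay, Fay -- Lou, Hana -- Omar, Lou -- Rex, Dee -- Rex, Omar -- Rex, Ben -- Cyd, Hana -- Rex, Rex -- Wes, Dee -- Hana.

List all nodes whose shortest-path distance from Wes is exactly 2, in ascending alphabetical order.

Level 0: Wes
Level 1: Cal, Cyd, Dee, Hana, Lou, Mae, Omar, Rex
Level 2: Ben, Eli, Fay, Ivy, Xiu

Ben, Eli, Fay, Ivy, Xiu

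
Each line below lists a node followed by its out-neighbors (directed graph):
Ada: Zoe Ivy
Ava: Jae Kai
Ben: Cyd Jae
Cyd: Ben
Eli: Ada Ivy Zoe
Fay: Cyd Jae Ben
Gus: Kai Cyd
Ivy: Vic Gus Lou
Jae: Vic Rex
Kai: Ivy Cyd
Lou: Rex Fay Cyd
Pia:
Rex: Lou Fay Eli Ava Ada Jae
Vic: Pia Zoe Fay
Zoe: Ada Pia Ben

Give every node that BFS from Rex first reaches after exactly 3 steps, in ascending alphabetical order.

Level 0: Rex
Level 1: Ada, Ava, Eli, Fay, Jae, Lou
Level 2: Ben, Cyd, Ivy, Kai, Vic, Zoe
Level 3: Gus, Pia

Gus, Pia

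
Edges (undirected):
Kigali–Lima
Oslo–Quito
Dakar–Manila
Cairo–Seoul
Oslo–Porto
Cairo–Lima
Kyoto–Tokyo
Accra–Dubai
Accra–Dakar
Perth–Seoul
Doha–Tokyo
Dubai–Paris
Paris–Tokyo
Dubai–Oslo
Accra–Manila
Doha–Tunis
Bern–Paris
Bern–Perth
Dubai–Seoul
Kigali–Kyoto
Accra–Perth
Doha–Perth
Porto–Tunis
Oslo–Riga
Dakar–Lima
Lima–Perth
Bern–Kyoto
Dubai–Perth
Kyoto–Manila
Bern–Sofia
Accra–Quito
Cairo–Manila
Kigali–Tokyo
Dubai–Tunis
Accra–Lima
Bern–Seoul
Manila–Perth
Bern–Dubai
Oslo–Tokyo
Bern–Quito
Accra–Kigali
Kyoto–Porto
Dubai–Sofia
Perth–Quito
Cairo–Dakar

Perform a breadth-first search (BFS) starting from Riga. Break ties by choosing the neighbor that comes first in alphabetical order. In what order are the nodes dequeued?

Visit Riga; enqueue Oslo → queue [Oslo]
Visit Oslo; enqueue Dubai, Porto, Quito, Tokyo → queue [Dubai, Porto, Quito, Tokyo]
Visit Dubai; enqueue Accra, Bern, Paris, Perth, Seoul, Sofia, Tunis → queue [Porto, Quito, Tokyo, Accra, Bern, Paris, Perth, Seoul, Sofia, Tunis]
Visit Porto; enqueue Kyoto → queue [Quito, Tokyo, Accra, Bern, Paris, Perth, Seoul, Sofia, Tunis, Kyoto]
Visit Quito → queue [Tokyo, Accra, Bern, Paris, Perth, Seoul, Sofia, Tunis, Kyoto]
Visit Tokyo; enqueue Doha, Kigali → queue [Accra, Bern, Paris, Perth, Seoul, Sofia, Tunis, Kyoto, Doha, Kigali]
Visit Accra; enqueue Dakar, Lima, Manila → queue [Bern, Paris, Perth, Seoul, Sofia, Tunis, Kyoto, Doha, Kigali, Dakar, Lima, Manila]
Visit Bern → queue [Paris, Perth, Seoul, Sofia, Tunis, Kyoto, Doha, Kigali, Dakar, Lima, Manila]
Visit Paris → queue [Perth, Seoul, Sofia, Tunis, Kyoto, Doha, Kigali, Dakar, Lima, Manila]
Visit Perth → queue [Seoul, Sofia, Tunis, Kyoto, Doha, Kigali, Dakar, Lima, Manila]
Visit Seoul; enqueue Cairo → queue [Sofia, Tunis, Kyoto, Doha, Kigali, Dakar, Lima, Manila, Cairo]
Visit Sofia → queue [Tunis, Kyoto, Doha, Kigali, Dakar, Lima, Manila, Cairo]
Visit Tunis → queue [Kyoto, Doha, Kigali, Dakar, Lima, Manila, Cairo]
Visit Kyoto → queue [Doha, Kigali, Dakar, Lima, Manila, Cairo]
Visit Doha → queue [Kigali, Dakar, Lima, Manila, Cairo]
Visit Kigali → queue [Dakar, Lima, Manila, Cairo]
Visit Dakar → queue [Lima, Manila, Cairo]
Visit Lima → queue [Manila, Cairo]
Visit Manila → queue [Cairo]
Visit Cairo → queue []

Riga → Oslo → Dubai → Porto → Quito → Tokyo → Accra → Bern → Paris → Perth → Seoul → Sofia → Tunis → Kyoto → Doha → Kigali → Dakar → Lima → Manila → Cairo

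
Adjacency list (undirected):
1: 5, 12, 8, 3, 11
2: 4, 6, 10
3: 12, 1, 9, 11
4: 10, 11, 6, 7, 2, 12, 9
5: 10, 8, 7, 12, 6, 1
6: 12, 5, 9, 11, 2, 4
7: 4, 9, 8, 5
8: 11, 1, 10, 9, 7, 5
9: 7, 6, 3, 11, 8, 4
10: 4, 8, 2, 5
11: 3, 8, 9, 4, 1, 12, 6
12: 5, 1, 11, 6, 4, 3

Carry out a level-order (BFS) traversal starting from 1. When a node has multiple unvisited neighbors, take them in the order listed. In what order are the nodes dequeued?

Visit 1; enqueue 5, 12, 8, 3, 11 → queue [5, 12, 8, 3, 11]
Visit 5; enqueue 10, 7, 6 → queue [12, 8, 3, 11, 10, 7, 6]
Visit 12; enqueue 4 → queue [8, 3, 11, 10, 7, 6, 4]
Visit 8; enqueue 9 → queue [3, 11, 10, 7, 6, 4, 9]
Visit 3 → queue [11, 10, 7, 6, 4, 9]
Visit 11 → queue [10, 7, 6, 4, 9]
Visit 10; enqueue 2 → queue [7, 6, 4, 9, 2]
Visit 7 → queue [6, 4, 9, 2]
Visit 6 → queue [4, 9, 2]
Visit 4 → queue [9, 2]
Visit 9 → queue [2]
Visit 2 → queue []

1 -> 5 -> 12 -> 8 -> 3 -> 11 -> 10 -> 7 -> 6 -> 4 -> 9 -> 2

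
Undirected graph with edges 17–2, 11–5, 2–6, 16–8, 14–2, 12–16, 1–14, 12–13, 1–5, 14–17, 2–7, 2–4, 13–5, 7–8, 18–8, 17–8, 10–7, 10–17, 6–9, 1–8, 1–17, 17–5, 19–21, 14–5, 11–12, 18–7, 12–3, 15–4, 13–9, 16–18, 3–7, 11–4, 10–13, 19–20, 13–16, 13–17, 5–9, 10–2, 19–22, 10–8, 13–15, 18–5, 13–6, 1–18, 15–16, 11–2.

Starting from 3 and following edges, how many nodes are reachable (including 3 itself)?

18

BFS from 3 visits: 3, 12, 7, 16, 13, 11, 18, 10, 8, 2, 15, 17, 9, 6, 5, 4, 1, 14
Reachable nodes: 18 of 22 total.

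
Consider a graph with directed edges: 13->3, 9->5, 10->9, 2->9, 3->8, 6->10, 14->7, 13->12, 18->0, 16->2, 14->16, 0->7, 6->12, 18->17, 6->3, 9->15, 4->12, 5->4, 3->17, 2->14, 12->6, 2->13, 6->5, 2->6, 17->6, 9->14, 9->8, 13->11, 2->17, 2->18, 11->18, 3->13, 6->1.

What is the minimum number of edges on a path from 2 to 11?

2

Level 0: 2
Level 1: 6, 9, 13, 14, 17, 18
Level 2: 0, 1, 3, 5, 7, 8, 10, 11, 12, 15, 16
Level 3: 4
11 first appears at level 2.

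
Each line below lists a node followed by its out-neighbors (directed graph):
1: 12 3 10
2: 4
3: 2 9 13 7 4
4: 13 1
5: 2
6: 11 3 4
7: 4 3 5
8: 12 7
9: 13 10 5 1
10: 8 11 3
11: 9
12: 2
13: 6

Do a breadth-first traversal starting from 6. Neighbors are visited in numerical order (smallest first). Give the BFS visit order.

Visit 6; enqueue 3, 4, 11 → queue [3, 4, 11]
Visit 3; enqueue 2, 7, 9, 13 → queue [4, 11, 2, 7, 9, 13]
Visit 4; enqueue 1 → queue [11, 2, 7, 9, 13, 1]
Visit 11 → queue [2, 7, 9, 13, 1]
Visit 2 → queue [7, 9, 13, 1]
Visit 7; enqueue 5 → queue [9, 13, 1, 5]
Visit 9; enqueue 10 → queue [13, 1, 5, 10]
Visit 13 → queue [1, 5, 10]
Visit 1; enqueue 12 → queue [5, 10, 12]
Visit 5 → queue [10, 12]
Visit 10; enqueue 8 → queue [12, 8]
Visit 12 → queue [8]
Visit 8 → queue []

6, 3, 4, 11, 2, 7, 9, 13, 1, 5, 10, 12, 8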